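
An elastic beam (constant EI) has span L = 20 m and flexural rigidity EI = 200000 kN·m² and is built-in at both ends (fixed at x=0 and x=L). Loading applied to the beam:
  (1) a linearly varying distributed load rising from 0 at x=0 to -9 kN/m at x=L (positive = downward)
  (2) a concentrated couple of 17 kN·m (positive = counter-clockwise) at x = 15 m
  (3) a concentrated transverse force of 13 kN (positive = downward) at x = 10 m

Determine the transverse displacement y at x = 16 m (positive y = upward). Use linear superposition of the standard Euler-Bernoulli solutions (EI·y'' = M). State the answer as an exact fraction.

y(16) = 95069/30000000 m

Load 1 — triangular load w₀=-9 kN/m (0→w₀ over full span):
  y_1 = -w₀x²(L-x)²(x+2L)/(120LEI) = -(-9)·16²·(20-16)²·(16+2·20)/(120·20·200000) = 336/78125 m
Load 2 — applied couple M₀=17 kN·m at a=15 m (b=L-a=5):
  y_2 = (R_Ax³/6 - M_Ax²/2 - M₀(x-a)²/2)/EI  [x>a] with R_A=153/160, M_A=85/16 = ((153/160)·16³/6 - (85/16)·16²/2 - 17·(16-15)²/2)/200000 = -357/2000000 m
Load 3 — point force P=13 kN at a=10 m (b=L-a=10):
  y_3 = -Pa²(L-x)²(3bL-(3b+a)(L-x))/(6L³EI)  [x>a] = -13·10²·(20-16)²·(3·10·20-(3·10+10)·(20-16))/(6·20³·200000) = -143/150000 m
Superposition: y = Σ y_i = 95069/30000000 m ≈ 0.003169 m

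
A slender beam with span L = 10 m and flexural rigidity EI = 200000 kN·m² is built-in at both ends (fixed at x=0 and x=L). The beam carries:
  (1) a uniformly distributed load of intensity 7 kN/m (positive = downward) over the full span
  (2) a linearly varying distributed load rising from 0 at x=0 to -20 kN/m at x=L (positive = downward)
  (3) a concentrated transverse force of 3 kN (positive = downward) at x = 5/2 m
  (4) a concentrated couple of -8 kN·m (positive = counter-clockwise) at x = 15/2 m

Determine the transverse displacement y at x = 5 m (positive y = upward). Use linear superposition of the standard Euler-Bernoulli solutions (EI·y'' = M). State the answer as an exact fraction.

Load 1 — uniform load w=7 kN/m over full span:
  y_1 = -wx²(L-x)²/(24EI) = -7·5²·(10-5)²/(24·200000) = -7/7680 m
Load 2 — triangular load w₀=-20 kN/m (0→w₀ over full span):
  y_2 = -w₀x²(L-x)²(x+2L)/(120LEI) = -(-20)·5²·(10-5)²·(5+2·10)/(120·10·200000) = 1/768 m
Load 3 — point force P=3 kN at a=5/2 m (b=L-a=15/2):
  y_3 = -Pa²(L-x)²(3bL-(3b+a)(L-x))/(6L³EI)  [x>a] = -3·(5/2)²·(10-5)²·(3·(15/2)·10-(3·(15/2)+(5/2))·(10-5))/(6·10³·200000) = -1/25600 m
Load 4 — applied couple M₀=-8 kN·m at a=15/2 m (b=L-a=5/2):
  y_4 = (R_Ax³/6 - M_Ax²/2)/EI  [x≤a] with R_A=-9/10, M_A=-5/2 = ((-9/10)·5³/6 - (-5/2)·5²/2)/200000 = 1/16000 m
Superposition: y = Σ y_i = 53/128000 m ≈ 0.000414 m

y(5) = 53/128000 m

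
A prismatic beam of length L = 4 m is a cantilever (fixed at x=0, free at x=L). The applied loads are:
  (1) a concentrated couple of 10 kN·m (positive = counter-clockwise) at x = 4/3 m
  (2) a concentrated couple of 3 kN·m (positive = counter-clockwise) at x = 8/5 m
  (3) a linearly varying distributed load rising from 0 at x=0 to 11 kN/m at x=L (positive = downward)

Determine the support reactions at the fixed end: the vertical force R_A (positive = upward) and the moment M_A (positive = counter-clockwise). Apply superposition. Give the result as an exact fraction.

R_A = 22 kN, M_A = 137/3 kN·m

Load 1 — applied couple M₀=10 kN·m at a=4/3 m (b=L-a=8/3):
  R_A = 0 kN
  M_A = -M₀ = -10 kN·m
Load 2 — applied couple M₀=3 kN·m at a=8/5 m (b=L-a=12/5):
  R_A = 0 kN
  M_A = -M₀ = -3 kN·m
Load 3 — triangular load w₀=11 kN/m (0→w₀ over full span):
  R_A = w₀L/2 = 11·4/2 = 22 kN
  M_A = w₀L²/3 = 11·4²/3 = 176/3 kN·m
Superposition: R_A = 22 kN, M_A = 137/3 kN·m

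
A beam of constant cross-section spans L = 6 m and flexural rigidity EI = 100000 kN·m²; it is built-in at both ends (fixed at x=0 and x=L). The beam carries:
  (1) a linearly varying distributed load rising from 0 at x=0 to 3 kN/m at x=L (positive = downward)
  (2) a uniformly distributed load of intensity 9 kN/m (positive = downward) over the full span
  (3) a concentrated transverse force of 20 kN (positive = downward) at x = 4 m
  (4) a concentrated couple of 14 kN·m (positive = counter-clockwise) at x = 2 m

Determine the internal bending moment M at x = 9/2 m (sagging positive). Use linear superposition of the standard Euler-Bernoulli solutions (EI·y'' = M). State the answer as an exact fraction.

M(9/2) = 12637/1440 kN·m

Load 1 — triangular load w₀=3 kN/m (0→w₀ over full span):
  M_1 = 3w₀Lx/20 - w₀L²/30 - w₀x³/(6L) = 3·3·6·(9/2)/20 - 3·6²/30 - 3·(9/2)³/(6·6) = 153/160 kN·m
Load 2 — uniform load w=9 kN/m over full span:
  M_2 = wLx/2 - wL²/12 - wx²/2 = 9·6·(9/2)/2 - 9·6²/12 - 9·(9/2)²/2 = 27/8 kN·m
Load 3 — point force P=20 kN at a=4 m (b=L-a=2):
  M_3 = Pa²(a+3b)(L-x)/L³ - Pa²b/L²  [x>a] = 20·4²·(4+3·2)·(6-(9/2))/6³ - 20·4²·2/6² = 40/9 kN·m
Load 4 — applied couple M₀=14 kN·m at a=2 m (b=L-a=4):
  M_4 = R_Ax - M_A - M₀  [x>a] with R_A=28/9, M_A=0 = (28/9)·(9/2) - 0 - 14 = 0 kN·m
Superposition: M = Σ M_i = 12637/1440 kN·m ≈ 8.775694 kN·m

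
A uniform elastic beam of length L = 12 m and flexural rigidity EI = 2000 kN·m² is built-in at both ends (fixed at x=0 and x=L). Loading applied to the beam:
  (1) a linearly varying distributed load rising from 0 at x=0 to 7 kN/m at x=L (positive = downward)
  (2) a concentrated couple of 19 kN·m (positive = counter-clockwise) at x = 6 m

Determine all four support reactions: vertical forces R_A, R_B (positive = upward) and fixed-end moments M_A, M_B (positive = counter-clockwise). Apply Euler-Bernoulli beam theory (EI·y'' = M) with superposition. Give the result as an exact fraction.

Load 1 — triangular load w₀=7 kN/m (0→w₀ over full span):
  R_A = 3w₀L/20 = 3·7·12/20 = 63/5 kN
  M_A = w₀L²/30 = 7·12²/30 = 168/5 kN·m
  R_B = 7w₀L/20 = 7·7·12/20 = 147/5 kN
  M_B = -w₀L²/20 = -7·12²/20 = -252/5 kN·m
Load 2 — applied couple M₀=19 kN·m at a=6 m (b=L-a=6):
  R_A = 6M₀ab/L³ = 6·19·6·6/12³ = 19/8 kN
  M_A = M₀b(2a-b)/L² = 19·6·(2·6-6)/12² = 19/4 kN·m
  R_B = -6M₀ab/L³ = -6·19·6·6/12³ = -19/8 kN
  M_B = M₀a(2b-a)/L² = 19·6·(2·6-6)/12² = 19/4 kN·m
Superposition: R_A = 599/40 kN, M_A = 767/20 kN·m, R_B = 1081/40 kN, M_B = -913/20 kN·m

R_A = 599/40 kN, M_A = 767/20 kN·m, R_B = 1081/40 kN, M_B = -913/20 kN·m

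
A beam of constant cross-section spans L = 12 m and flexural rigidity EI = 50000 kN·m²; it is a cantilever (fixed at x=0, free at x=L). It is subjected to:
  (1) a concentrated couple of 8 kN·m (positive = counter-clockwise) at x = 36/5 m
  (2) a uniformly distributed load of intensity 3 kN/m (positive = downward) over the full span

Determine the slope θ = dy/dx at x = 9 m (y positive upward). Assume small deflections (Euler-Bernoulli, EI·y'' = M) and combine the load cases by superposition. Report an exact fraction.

θ(9) = -7929/500000 rad

Load 1 — applied couple M₀=8 kN·m at a=36/5 m (b=L-a=24/5):
  θ_1 = M₀a/EI  [x>a] = 8·(36/5)/50000 = 18/15625 rad
Load 2 — uniform load w=3 kN/m over full span:
  θ_2 = -wx(x²-3Lx+3L²)/(6EI) = -3·9·(9²-3·12·9+3·12²)/(6·50000) = -1701/100000 rad
Superposition: θ = Σ θ_i = -7929/500000 rad ≈ -0.015858 rad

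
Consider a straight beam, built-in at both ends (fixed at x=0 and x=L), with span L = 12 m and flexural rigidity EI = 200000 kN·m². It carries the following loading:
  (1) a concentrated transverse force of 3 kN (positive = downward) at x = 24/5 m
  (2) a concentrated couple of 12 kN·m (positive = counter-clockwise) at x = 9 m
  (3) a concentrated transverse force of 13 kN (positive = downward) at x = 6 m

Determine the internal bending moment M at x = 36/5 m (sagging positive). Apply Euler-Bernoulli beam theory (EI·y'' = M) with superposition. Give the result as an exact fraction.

M(36/5) = 44157/2500 kN·m

Load 1 — point force P=3 kN at a=24/5 m (b=L-a=36/5):
  M_1 = Pa²(a+3b)(L-x)/L³ - Pa²b/L²  [x>a] = 3·(24/5)²·((24/5)+3·(36/5))·(12-(36/5))/12³ - 3·(24/5)²·(36/5)/12² = 1008/625 kN·m
Load 2 — applied couple M₀=12 kN·m at a=9 m (b=L-a=3):
  M_2 = R_Ax - M_A  [x≤a] with R_A=9/8, M_A=15/4 = (9/8)·(36/5) - (15/4) = 87/20 kN·m
Load 3 — point force P=13 kN at a=6 m (b=L-a=6):
  M_3 = Pa²(a+3b)(L-x)/L³ - Pa²b/L²  [x>a] = 13·6²·(6+3·6)·(12-(36/5))/12³ - 13·6²·6/12² = 117/10 kN·m
Superposition: M = Σ M_i = 44157/2500 kN·m ≈ 17.662800 kN·m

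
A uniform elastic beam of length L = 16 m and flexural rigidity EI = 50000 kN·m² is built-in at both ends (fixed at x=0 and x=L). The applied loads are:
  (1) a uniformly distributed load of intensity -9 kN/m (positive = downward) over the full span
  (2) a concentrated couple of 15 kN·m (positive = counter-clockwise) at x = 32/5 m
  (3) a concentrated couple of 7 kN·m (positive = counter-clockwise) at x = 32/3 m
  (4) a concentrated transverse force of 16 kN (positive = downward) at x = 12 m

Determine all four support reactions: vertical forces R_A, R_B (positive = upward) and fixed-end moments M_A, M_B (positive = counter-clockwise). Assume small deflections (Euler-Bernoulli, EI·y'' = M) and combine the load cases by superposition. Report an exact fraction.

R_A = -2027/30 kN, M_A = -2638/15 kN·m, R_B = -1813/30 kN, M_B = 804/5 kN·m

Load 1 — uniform load w=-9 kN/m over full span:
  R_A = wL/2 = (-9)·16/2 = -72 kN
  M_A = wL²/12 = (-9)·16²/12 = -192 kN·m
  R_B = wL/2 = (-9)·16/2 = -72 kN
  M_B = -wL²/12 = -(-9)·16²/12 = 192 kN·m
Load 2 — applied couple M₀=15 kN·m at a=32/5 m (b=L-a=48/5):
  R_A = 6M₀ab/L³ = 6·15·(32/5)·(48/5)/16³ = 27/20 kN
  M_A = M₀b(2a-b)/L² = 15·(48/5)·(2·(32/5)-(48/5))/16² = 9/5 kN·m
  R_B = -6M₀ab/L³ = -6·15·(32/5)·(48/5)/16³ = -27/20 kN
  M_B = M₀a(2b-a)/L² = 15·(32/5)·(2·(48/5)-(32/5))/16² = 24/5 kN·m
Load 3 — applied couple M₀=7 kN·m at a=32/3 m (b=L-a=16/3):
  R_A = 6M₀ab/L³ = 6·7·(32/3)·(16/3)/16³ = 7/12 kN
  M_A = M₀b(2a-b)/L² = 7·(16/3)·(2·(32/3)-(16/3))/16² = 7/3 kN·m
  R_B = -6M₀ab/L³ = -6·7·(32/3)·(16/3)/16³ = -7/12 kN
  M_B = M₀a(2b-a)/L² = 7·(32/3)·(2·(16/3)-(32/3))/16² = 0 kN·m
Load 4 — point force P=16 kN at a=12 m (b=L-a=4):
  R_A = Pb²(3a+b)/L³ = 16·4²·(3·12+4)/16³ = 5/2 kN
  M_A = Pab²/L² = 16·12·4²/16² = 12 kN·m
  R_B = Pa²(a+3b)/L³ = 16·12²·(12+3·4)/16³ = 27/2 kN
  M_B = -Pa²b/L² = -16·12²·4/16² = -36 kN·m
Superposition: R_A = -2027/30 kN, M_A = -2638/15 kN·m, R_B = -1813/30 kN, M_B = 804/5 kN·m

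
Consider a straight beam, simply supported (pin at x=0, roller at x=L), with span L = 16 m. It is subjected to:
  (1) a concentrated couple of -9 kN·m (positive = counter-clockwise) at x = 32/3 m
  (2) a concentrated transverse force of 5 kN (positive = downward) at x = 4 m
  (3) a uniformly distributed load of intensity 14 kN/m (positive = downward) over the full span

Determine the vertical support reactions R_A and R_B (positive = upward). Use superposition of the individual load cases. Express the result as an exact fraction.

R_A = 1843/16 kN, R_B = 1821/16 kN

Load 1 — applied couple M₀=-9 kN·m at a=32/3 m (b=L-a=16/3):
  R_A = M₀/L = (-9)/16 = -9/16 kN
  R_B = -M₀/L = -(-9)/16 = 9/16 kN
Load 2 — point force P=5 kN at a=4 m (b=L-a=12):
  R_A = Pb/L = 5·12/16 = 15/4 kN
  R_B = Pa/L = 5·4/16 = 5/4 kN
Load 3 — uniform load w=14 kN/m over full span:
  R_A = wL/2 = 14·16/2 = 112 kN
  R_B = wL/2 = 14·16/2 = 112 kN
Superposition: R_A = 1843/16 kN, R_B = 1821/16 kN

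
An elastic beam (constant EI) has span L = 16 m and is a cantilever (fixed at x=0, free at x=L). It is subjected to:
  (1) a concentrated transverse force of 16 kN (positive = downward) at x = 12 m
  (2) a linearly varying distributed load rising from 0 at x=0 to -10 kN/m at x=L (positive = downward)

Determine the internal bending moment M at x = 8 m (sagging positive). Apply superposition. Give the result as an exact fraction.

Load 1 — point force P=16 kN at a=12 m (b=L-a=4):
  M_1 = -P(a-x)  [x≤a] = -16·(12-8) = -64 kN·m
Load 2 — triangular load w₀=-10 kN/m (0→w₀ over full span):
  M_2 = w₀Lx/2 - w₀L²/3 - w₀x³/(6L) = (-10)·16·8/2 - (-10)·16²/3 - (-10)·8³/(6·16) = 800/3 kN·m
Superposition: M = Σ M_i = 608/3 kN·m ≈ 202.666667 kN·m

M(8) = 608/3 kN·m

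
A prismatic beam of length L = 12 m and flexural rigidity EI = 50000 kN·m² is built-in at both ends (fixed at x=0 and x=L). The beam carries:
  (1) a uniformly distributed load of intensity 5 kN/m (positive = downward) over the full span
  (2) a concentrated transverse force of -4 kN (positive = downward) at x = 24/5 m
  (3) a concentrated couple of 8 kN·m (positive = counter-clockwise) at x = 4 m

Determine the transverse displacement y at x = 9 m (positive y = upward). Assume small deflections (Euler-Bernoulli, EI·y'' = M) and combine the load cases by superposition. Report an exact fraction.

Load 1 — uniform load w=5 kN/m over full span:
  y_1 = -wx²(L-x)²/(24EI) = -5·9²·(12-9)²/(24·50000) = -243/80000 m
Load 2 — point force P=-4 kN at a=24/5 m (b=L-a=36/5):
  y_2 = -Pa²(L-x)²(3bL-(3b+a)(L-x))/(6L³EI)  [x>a] = -(-4)·(24/5)²·(12-9)²·(3·(36/5)·12-(3·(36/5)+(24/5))·(12-9))/(6·12³·50000) = 9/31250 m
Load 3 — applied couple M₀=8 kN·m at a=4 m (b=L-a=8):
  y_3 = (R_Ax³/6 - M_Ax²/2 - M₀(x-a)²/2)/EI  [x>a] with R_A=8/9, M_A=0 = ((8/9)·9³/6 - 0·9²/2 - 8·(9-4)²/2)/50000 = 1/6250 m
Superposition: y = Σ y_i = -5179/2000000 m ≈ -0.002589 m

y(9) = -5179/2000000 m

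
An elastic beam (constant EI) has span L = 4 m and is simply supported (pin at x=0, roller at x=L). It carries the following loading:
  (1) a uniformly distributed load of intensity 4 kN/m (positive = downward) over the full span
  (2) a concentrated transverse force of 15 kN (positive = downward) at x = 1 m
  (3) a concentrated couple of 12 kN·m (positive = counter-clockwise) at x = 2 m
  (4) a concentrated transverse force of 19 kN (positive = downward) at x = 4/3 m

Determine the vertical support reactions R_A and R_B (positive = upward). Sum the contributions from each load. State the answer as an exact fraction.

R_A = 419/12 kN, R_B = 181/12 kN

Load 1 — uniform load w=4 kN/m over full span:
  R_A = wL/2 = 4·4/2 = 8 kN
  R_B = wL/2 = 4·4/2 = 8 kN
Load 2 — point force P=15 kN at a=1 m (b=L-a=3):
  R_A = Pb/L = 15·3/4 = 45/4 kN
  R_B = Pa/L = 15·1/4 = 15/4 kN
Load 3 — applied couple M₀=12 kN·m at a=2 m (b=L-a=2):
  R_A = M₀/L = 12/4 = 3 kN
  R_B = -M₀/L = -12/4 = -3 kN
Load 4 — point force P=19 kN at a=4/3 m (b=L-a=8/3):
  R_A = Pb/L = 19·(8/3)/4 = 38/3 kN
  R_B = Pa/L = 19·(4/3)/4 = 19/3 kN
Superposition: R_A = 419/12 kN, R_B = 181/12 kN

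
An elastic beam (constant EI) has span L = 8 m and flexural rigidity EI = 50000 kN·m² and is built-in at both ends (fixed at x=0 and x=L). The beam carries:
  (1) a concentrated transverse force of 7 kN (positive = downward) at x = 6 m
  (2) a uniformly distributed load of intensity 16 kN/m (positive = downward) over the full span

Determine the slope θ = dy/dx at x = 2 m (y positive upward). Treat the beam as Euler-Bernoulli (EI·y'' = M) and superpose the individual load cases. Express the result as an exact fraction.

Load 1 — point force P=7 kN at a=6 m (b=L-a=2):
  θ_1 = -Pb²x(2aL-(3a+b)x)/(2L³EI)  [x≤a] = -7·2²·2·(2·6·8-(3·6+2)·2)/(2·8³·50000) = -49/800000 rad
Load 2 — uniform load w=16 kN/m over full span:
  θ_2 = -wx(L-x)(L-2x)/(12EI) = -16·2·(8-2)·(8-2·2)/(12·50000) = -4/3125 rad
Superposition: θ = Σ θ_i = -1073/800000 rad ≈ -0.001341 rad

θ(2) = -1073/800000 rad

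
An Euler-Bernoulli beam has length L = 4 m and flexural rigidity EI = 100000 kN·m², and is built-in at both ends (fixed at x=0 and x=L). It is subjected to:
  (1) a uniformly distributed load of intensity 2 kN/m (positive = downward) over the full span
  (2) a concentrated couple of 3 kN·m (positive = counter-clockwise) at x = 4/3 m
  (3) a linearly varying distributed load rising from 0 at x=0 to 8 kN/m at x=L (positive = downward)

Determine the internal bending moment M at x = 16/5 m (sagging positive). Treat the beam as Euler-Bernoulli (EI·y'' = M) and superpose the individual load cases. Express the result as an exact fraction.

Load 1 — uniform load w=2 kN/m over full span:
  M_1 = wLx/2 - wL²/12 - wx²/2 = 2·4·(16/5)/2 - 2·4²/12 - 2·(16/5)²/2 = -8/75 kN·m
Load 2 — applied couple M₀=3 kN·m at a=4/3 m (b=L-a=8/3):
  M_2 = R_Ax - M_A - M₀  [x>a] with R_A=1, M_A=0 = 1·(16/5) - 0 - 3 = 1/5 kN·m
Load 3 — triangular load w₀=8 kN/m (0→w₀ over full span):
  M_3 = 3w₀Lx/20 - w₀L²/30 - w₀x³/(6L) = 3·8·4·(16/5)/20 - 8·4²/30 - 8·(16/5)³/(6·4) = 64/375 kN·m
Superposition: M = Σ M_i = 33/125 kN·m ≈ 0.264000 kN·m

M(16/5) = 33/125 kN·m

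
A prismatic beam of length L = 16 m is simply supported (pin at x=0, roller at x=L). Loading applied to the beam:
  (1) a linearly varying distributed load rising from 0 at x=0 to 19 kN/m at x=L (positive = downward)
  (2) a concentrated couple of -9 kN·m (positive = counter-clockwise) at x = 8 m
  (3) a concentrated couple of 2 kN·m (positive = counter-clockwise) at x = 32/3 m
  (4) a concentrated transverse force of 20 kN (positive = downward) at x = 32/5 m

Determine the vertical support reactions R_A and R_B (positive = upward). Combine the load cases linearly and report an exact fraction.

R_A = 2987/48 kN, R_B = 5269/48 kN

Load 1 — triangular load w₀=19 kN/m (0→w₀ over full span):
  R_A = w₀L/6 = 19·16/6 = 152/3 kN
  R_B = w₀L/3 = 19·16/3 = 304/3 kN
Load 2 — applied couple M₀=-9 kN·m at a=8 m (b=L-a=8):
  R_A = M₀/L = (-9)/16 = -9/16 kN
  R_B = -M₀/L = -(-9)/16 = 9/16 kN
Load 3 — applied couple M₀=2 kN·m at a=32/3 m (b=L-a=16/3):
  R_A = M₀/L = 2/16 = 1/8 kN
  R_B = -M₀/L = -2/16 = -1/8 kN
Load 4 — point force P=20 kN at a=32/5 m (b=L-a=48/5):
  R_A = Pb/L = 20·(48/5)/16 = 12 kN
  R_B = Pa/L = 20·(32/5)/16 = 8 kN
Superposition: R_A = 2987/48 kN, R_B = 5269/48 kN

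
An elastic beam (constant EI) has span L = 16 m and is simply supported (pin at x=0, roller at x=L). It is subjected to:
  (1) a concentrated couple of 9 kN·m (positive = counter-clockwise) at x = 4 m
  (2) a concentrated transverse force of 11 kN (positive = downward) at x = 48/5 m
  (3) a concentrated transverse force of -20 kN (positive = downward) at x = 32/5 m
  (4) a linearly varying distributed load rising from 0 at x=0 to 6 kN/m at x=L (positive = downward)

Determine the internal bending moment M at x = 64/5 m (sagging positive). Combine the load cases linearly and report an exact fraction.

Load 1 — applied couple M₀=9 kN·m at a=4 m (b=L-a=12):
  M_1 = M₀x/L - M₀  [x>a] = 9·(64/5)/16 - 9 = -9/5 kN·m
Load 2 — point force P=11 kN at a=48/5 m (b=L-a=32/5):
  M_2 = Pa(L-x)/L  [x>a] = 11·(48/5)·(16-(64/5))/16 = 528/25 kN·m
Load 3 — point force P=-20 kN at a=32/5 m (b=L-a=48/5):
  M_3 = Pa(L-x)/L  [x>a] = (-20)·(32/5)·(16-(64/5))/16 = -128/5 kN·m
Load 4 — triangular load w₀=6 kN/m (0→w₀ over full span):
  M_4 = w₀Lx/6 - w₀x³/(6L) = 6·16·(64/5)/6 - 6·(64/5)³/(6·16) = 9216/125 kN·m
Superposition: M = Σ M_i = 8431/125 kN·m ≈ 67.448000 kN·m

M(64/5) = 8431/125 kN·m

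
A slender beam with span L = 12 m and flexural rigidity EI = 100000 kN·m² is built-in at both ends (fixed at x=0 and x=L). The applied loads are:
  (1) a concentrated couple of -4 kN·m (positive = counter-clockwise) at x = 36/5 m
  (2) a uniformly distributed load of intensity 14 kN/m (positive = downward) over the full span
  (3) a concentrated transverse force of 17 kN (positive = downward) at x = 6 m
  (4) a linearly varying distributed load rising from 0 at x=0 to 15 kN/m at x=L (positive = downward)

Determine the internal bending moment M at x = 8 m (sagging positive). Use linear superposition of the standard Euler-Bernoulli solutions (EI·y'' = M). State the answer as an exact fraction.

Load 1 — applied couple M₀=-4 kN·m at a=36/5 m (b=L-a=24/5):
  M_1 = R_Ax - M_A - M₀  [x>a] with R_A=-12/25, M_A=-32/25 = (-12/25)·8 - (-32/25) - (-4) = 36/25 kN·m
Load 2 — uniform load w=14 kN/m over full span:
  M_2 = wLx/2 - wL²/12 - wx²/2 = 14·12·8/2 - 14·12²/12 - 14·8²/2 = 56 kN·m
Load 3 — point force P=17 kN at a=6 m (b=L-a=6):
  M_3 = Pa²(a+3b)(L-x)/L³ - Pa²b/L²  [x>a] = 17·6²·(6+3·6)·(12-8)/12³ - 17·6²·6/12² = 17/2 kN·m
Load 4 — triangular load w₀=15 kN/m (0→w₀ over full span):
  M_4 = 3w₀Lx/20 - w₀L²/30 - w₀x³/(6L) = 3·15·12·8/20 - 15·12²/30 - 15·8³/(6·12) = 112/3 kN·m
Superposition: M = Σ M_i = 15491/150 kN·m ≈ 103.273333 kN·m

M(8) = 15491/150 kN·m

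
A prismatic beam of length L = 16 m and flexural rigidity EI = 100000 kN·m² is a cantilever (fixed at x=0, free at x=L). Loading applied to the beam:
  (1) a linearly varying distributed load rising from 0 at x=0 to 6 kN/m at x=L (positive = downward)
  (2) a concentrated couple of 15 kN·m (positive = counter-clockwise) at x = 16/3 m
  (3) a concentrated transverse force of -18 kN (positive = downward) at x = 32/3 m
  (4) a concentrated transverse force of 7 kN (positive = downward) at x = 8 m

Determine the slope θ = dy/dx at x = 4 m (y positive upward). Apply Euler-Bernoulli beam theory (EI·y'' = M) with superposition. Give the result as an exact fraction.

θ(4) = -36/3125 rad

Load 1 — triangular load w₀=6 kN/m (0→w₀ over full span):
  θ_1 = (w₀Lx²/4-w₀L²x/3-w₀x⁴/(24L))/EI = (6·16·4²/4-6·16²·4/3-6·4⁴/(24·16))/100000 = -417/25000 rad
Load 2 — applied couple M₀=15 kN·m at a=16/3 m (b=L-a=32/3):
  θ_2 = M₀x/EI  [x≤a] = 15·4/100000 = 3/5000 rad
Load 3 — point force P=-18 kN at a=32/3 m (b=L-a=16/3):
  θ_3 = -Px(2a-x)/(2EI)  [x≤a] = -(-18)·4·(2·(32/3)-4)/(2·100000) = 39/6250 rad
Load 4 — point force P=7 kN at a=8 m (b=L-a=8):
  θ_4 = -Px(2a-x)/(2EI)  [x≤a] = -7·4·(2·8-4)/(2·100000) = -21/12500 rad
Superposition: θ = Σ θ_i = -36/3125 rad ≈ -0.011520 rad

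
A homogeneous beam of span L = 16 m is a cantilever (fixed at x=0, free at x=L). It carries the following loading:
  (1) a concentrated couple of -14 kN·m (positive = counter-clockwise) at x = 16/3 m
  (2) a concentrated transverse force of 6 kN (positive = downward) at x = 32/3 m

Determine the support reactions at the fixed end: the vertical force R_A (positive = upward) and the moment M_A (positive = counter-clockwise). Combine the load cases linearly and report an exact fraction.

R_A = 6 kN, M_A = 78 kN·m

Load 1 — applied couple M₀=-14 kN·m at a=16/3 m (b=L-a=32/3):
  R_A = 0 kN
  M_A = -M₀ = -(-14) = 14 kN·m
Load 2 — point force P=6 kN at a=32/3 m (b=L-a=16/3):
  R_A = P = 6 kN
  M_A = Pa = 6·(32/3) = 64 kN·m
Superposition: R_A = 6 kN, M_A = 78 kN·m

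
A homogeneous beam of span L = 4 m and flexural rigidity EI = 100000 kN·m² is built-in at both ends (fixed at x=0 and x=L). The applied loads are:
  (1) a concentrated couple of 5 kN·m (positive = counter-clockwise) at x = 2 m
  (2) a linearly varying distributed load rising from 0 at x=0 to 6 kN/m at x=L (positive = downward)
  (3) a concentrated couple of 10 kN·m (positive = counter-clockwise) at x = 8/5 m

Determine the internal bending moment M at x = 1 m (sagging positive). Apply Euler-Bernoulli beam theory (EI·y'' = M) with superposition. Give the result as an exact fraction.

M(1) = 127/40 kN·m

Load 1 — applied couple M₀=5 kN·m at a=2 m (b=L-a=2):
  M_1 = R_Ax - M_A  [x≤a] with R_A=15/8, M_A=5/4 = (15/8)·1 - (5/4) = 5/8 kN·m
Load 2 — triangular load w₀=6 kN/m (0→w₀ over full span):
  M_2 = 3w₀Lx/20 - w₀L²/30 - w₀x³/(6L) = 3·6·4·1/20 - 6·4²/30 - 6·1³/(6·4) = 3/20 kN·m
Load 3 — applied couple M₀=10 kN·m at a=8/5 m (b=L-a=12/5):
  M_3 = R_Ax - M_A  [x≤a] with R_A=18/5, M_A=6/5 = (18/5)·1 - (6/5) = 12/5 kN·m
Superposition: M = Σ M_i = 127/40 kN·m ≈ 3.175000 kN·m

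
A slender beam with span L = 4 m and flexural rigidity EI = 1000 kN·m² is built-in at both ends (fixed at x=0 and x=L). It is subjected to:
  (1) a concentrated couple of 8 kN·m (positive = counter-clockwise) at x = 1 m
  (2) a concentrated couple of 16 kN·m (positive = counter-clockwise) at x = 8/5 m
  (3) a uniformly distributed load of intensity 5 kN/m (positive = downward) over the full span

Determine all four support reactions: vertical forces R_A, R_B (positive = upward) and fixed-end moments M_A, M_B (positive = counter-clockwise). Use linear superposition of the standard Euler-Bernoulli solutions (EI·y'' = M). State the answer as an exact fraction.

R_A = 1801/100 kN, M_A = 1063/150 kN·m, R_B = 199/100 kN, M_B = 143/150 kN·m

Load 1 — applied couple M₀=8 kN·m at a=1 m (b=L-a=3):
  R_A = 6M₀ab/L³ = 6·8·1·3/4³ = 9/4 kN
  M_A = M₀b(2a-b)/L² = 8·3·(2·1-3)/4² = -3/2 kN·m
  R_B = -6M₀ab/L³ = -6·8·1·3/4³ = -9/4 kN
  M_B = M₀a(2b-a)/L² = 8·1·(2·3-1)/4² = 5/2 kN·m
Load 2 — applied couple M₀=16 kN·m at a=8/5 m (b=L-a=12/5):
  R_A = 6M₀ab/L³ = 6·16·(8/5)·(12/5)/4³ = 144/25 kN
  M_A = M₀b(2a-b)/L² = 16·(12/5)·(2·(8/5)-(12/5))/4² = 48/25 kN·m
  R_B = -6M₀ab/L³ = -6·16·(8/5)·(12/5)/4³ = -144/25 kN
  M_B = M₀a(2b-a)/L² = 16·(8/5)·(2·(12/5)-(8/5))/4² = 128/25 kN·m
Load 3 — uniform load w=5 kN/m over full span:
  R_A = wL/2 = 5·4/2 = 10 kN
  M_A = wL²/12 = 5·4²/12 = 20/3 kN·m
  R_B = wL/2 = 5·4/2 = 10 kN
  M_B = -wL²/12 = -5·4²/12 = -20/3 kN·m
Superposition: R_A = 1801/100 kN, M_A = 1063/150 kN·m, R_B = 199/100 kN, M_B = 143/150 kN·m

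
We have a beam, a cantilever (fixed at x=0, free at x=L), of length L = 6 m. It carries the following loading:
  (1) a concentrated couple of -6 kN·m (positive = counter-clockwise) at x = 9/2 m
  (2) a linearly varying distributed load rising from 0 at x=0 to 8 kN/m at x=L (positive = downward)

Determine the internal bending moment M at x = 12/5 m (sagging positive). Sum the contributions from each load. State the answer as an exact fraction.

M(12/5) = -5934/125 kN·m

Load 1 — applied couple M₀=-6 kN·m at a=9/2 m (b=L-a=3/2):
  M_1 = M₀  [x≤a] = (-6) = -6 kN·m
Load 2 — triangular load w₀=8 kN/m (0→w₀ over full span):
  M_2 = w₀Lx/2 - w₀L²/3 - w₀x³/(6L) = 8·6·(12/5)/2 - 8·6²/3 - 8·(12/5)³/(6·6) = -5184/125 kN·m
Superposition: M = Σ M_i = -5934/125 kN·m ≈ -47.472000 kN·m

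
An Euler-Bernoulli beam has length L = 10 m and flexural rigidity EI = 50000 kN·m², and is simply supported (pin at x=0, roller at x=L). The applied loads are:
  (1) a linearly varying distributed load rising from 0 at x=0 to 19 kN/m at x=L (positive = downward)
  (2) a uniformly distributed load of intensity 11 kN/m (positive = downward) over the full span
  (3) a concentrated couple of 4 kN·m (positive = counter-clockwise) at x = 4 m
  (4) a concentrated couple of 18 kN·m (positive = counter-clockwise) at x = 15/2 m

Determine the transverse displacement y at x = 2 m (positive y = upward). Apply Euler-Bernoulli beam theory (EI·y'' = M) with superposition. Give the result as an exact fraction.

Load 1 — triangular load w₀=19 kN/m (0→w₀ over full span):
  y_1 = -w₀x(7L⁴-10L²x²+3x⁴)/(360LEI) = -19·2·(7·10⁴-10·10²·2²+3·2⁴)/(360·10·50000) = -3268/234375 m
Load 2 — uniform load w=11 kN/m over full span:
  y_2 = -wx(L³-2Lx²+x³)/(24EI) = -11·2·(10³-2·10·2²+2³)/(24·50000) = -319/18750 m
Load 3 — applied couple M₀=4 kN·m at a=4 m (b=L-a=6):
  y_3 = (M₀x³/(6L)+C₁x)/EI  [x≤a] with C₁=M₀(3b²-L²)/(6L)=8/15 = (4·2³/(6·10)+(8/15)·2)/50000 = 1/31250 m
Load 4 — applied couple M₀=18 kN·m at a=15/2 m (b=L-a=5/2):
  y_4 = (M₀x³/(6L)+C₁x)/EI  [x≤a] with C₁=M₀(3b²-L²)/(6L)=-195/8 = (18·2³/(6·10)+(-195/8)·2)/50000 = -927/1000000 m
Superposition: y = Σ y_i = -159259/5000000 m ≈ -0.031852 m

y(2) = -159259/5000000 m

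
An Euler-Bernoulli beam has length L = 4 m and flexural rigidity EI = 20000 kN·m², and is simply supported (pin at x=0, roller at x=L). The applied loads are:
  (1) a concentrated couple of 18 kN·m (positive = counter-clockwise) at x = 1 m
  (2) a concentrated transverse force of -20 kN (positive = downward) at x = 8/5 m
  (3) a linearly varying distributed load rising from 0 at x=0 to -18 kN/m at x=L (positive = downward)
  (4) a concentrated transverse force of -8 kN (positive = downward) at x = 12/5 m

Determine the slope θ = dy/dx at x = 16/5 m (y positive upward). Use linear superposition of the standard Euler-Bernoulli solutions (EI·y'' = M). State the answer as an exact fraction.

θ(16/5) = -124263/50000000 rad

Load 1 — applied couple M₀=18 kN·m at a=1 m (b=L-a=3):
  θ_1 = (M₀x²/(2L)-M₀(x-a)+C₁)/EI  [x>a] with C₁=M₀(3b²-L²)/(6L)=33/4 = (18·(16/5)²/(2·4)-18·((16/5)-1)+(33/4))/20000 = -831/2000000 rad
Load 2 — point force P=-20 kN at a=8/5 m (b=L-a=12/5):
  θ_2 = -Pa(2L²-6Lx+3x²+a²)/(6LEI)  [x>a] = -(-20)·(8/5)·(2·4²-6·4·(16/5)+3·(16/5)²+(8/5)²)/(6·4·20000) = -12/15625 rad
Load 3 — triangular load w₀=-18 kN/m (0→w₀ over full span):
  θ_3 = -w₀(7L⁴-30L²x²+15x⁴)/(360LEI) = -(-18)·(7·4⁴-30·4²·(16/5)²+15·(16/5)⁴)/(360·4·20000) = -757/781250 rad
Load 4 — point force P=-8 kN at a=12/5 m (b=L-a=8/5):
  θ_4 = -Pa(2L²-6Lx+3x²+a²)/(6LEI)  [x>a] = -(-8)·(12/5)·(2·4²-6·4·(16/5)+3·(16/5)²+(12/5)²)/(6·4·20000) = -26/78125 rad
Superposition: θ = Σ θ_i = -124263/50000000 rad ≈ -0.002485 rad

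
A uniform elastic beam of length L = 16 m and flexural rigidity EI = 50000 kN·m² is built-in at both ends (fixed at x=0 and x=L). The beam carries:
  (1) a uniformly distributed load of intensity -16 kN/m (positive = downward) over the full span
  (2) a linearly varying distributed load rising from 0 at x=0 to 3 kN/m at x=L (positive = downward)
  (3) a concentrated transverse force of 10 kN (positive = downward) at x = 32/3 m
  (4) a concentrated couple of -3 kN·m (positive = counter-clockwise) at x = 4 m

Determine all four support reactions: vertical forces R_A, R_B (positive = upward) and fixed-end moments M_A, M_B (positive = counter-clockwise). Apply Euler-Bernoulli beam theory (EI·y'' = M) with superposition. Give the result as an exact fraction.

R_A = -2046269/17280 kN, M_A = -655169/2160 kN·m, R_B = -1789891/17280 kN, M_B = 601111/2160 kN·m

Load 1 — uniform load w=-16 kN/m over full span:
  R_A = wL/2 = (-16)·16/2 = -128 kN
  M_A = wL²/12 = (-16)·16²/12 = -1024/3 kN·m
  R_B = wL/2 = (-16)·16/2 = -128 kN
  M_B = -wL²/12 = -(-16)·16²/12 = 1024/3 kN·m
Load 2 — triangular load w₀=3 kN/m (0→w₀ over full span):
  R_A = 3w₀L/20 = 3·3·16/20 = 36/5 kN
  M_A = w₀L²/30 = 3·16²/30 = 128/5 kN·m
  R_B = 7w₀L/20 = 7·3·16/20 = 84/5 kN
  M_B = -w₀L²/20 = -3·16²/20 = -192/5 kN·m
Load 3 — point force P=10 kN at a=32/3 m (b=L-a=16/3):
  R_A = Pb²(3a+b)/L³ = 10·(16/3)²·(3·(32/3)+(16/3))/16³ = 70/27 kN
  M_A = Pab²/L² = 10·(32/3)·(16/3)²/16² = 320/27 kN·m
  R_B = Pa²(a+3b)/L³ = 10·(32/3)²·((32/3)+3·(16/3))/16³ = 200/27 kN
  M_B = -Pa²b/L² = -10·(32/3)²·(16/3)/16² = -640/27 kN·m
Load 4 — applied couple M₀=-3 kN·m at a=4 m (b=L-a=12):
  R_A = 6M₀ab/L³ = 6·(-3)·4·12/16³ = -27/128 kN
  M_A = M₀b(2a-b)/L² = (-3)·12·(2·4-12)/16² = 9/16 kN·m
  R_B = -6M₀ab/L³ = -6·(-3)·4·12/16³ = 27/128 kN
  M_B = M₀a(2b-a)/L² = (-3)·4·(2·12-4)/16² = -15/16 kN·m
Superposition: R_A = -2046269/17280 kN, M_A = -655169/2160 kN·m, R_B = -1789891/17280 kN, M_B = 601111/2160 kN·m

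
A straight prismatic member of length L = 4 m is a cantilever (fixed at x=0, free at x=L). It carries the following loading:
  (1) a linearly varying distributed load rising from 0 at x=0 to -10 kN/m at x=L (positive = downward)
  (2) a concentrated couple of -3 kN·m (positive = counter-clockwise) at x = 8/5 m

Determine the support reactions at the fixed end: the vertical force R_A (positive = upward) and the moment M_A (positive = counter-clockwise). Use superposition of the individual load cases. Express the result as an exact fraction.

R_A = -20 kN, M_A = -151/3 kN·m

Load 1 — triangular load w₀=-10 kN/m (0→w₀ over full span):
  R_A = w₀L/2 = (-10)·4/2 = -20 kN
  M_A = w₀L²/3 = (-10)·4²/3 = -160/3 kN·m
Load 2 — applied couple M₀=-3 kN·m at a=8/5 m (b=L-a=12/5):
  R_A = 0 kN
  M_A = -M₀ = -(-3) = 3 kN·m
Superposition: R_A = -20 kN, M_A = -151/3 kN·m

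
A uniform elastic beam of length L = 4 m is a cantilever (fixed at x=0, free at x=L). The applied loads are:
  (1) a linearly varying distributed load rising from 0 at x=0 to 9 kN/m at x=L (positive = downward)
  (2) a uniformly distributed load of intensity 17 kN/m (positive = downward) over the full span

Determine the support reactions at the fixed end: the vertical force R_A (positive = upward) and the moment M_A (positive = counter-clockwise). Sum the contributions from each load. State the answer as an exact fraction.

R_A = 86 kN, M_A = 184 kN·m

Load 1 — triangular load w₀=9 kN/m (0→w₀ over full span):
  R_A = w₀L/2 = 9·4/2 = 18 kN
  M_A = w₀L²/3 = 9·4²/3 = 48 kN·m
Load 2 — uniform load w=17 kN/m over full span:
  R_A = wL = 17·4 = 68 kN
  M_A = wL²/2 = 17·4²/2 = 136 kN·m
Superposition: R_A = 86 kN, M_A = 184 kN·m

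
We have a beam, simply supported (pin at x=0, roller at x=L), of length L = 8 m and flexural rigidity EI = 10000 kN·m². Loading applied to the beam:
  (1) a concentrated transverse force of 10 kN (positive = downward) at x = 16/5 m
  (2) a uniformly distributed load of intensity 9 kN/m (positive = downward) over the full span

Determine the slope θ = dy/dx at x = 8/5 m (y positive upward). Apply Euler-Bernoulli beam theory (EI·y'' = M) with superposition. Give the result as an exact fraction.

θ(8/5) = -1448/78125 rad

Load 1 — point force P=10 kN at a=16/5 m (b=L-a=24/5):
  θ_1 = -Pb(L²-b²-3x²)/(6LEI)  [x≤a] = -10·(24/5)·(8²-(24/5)²-3·(8/5)²)/(6·8·10000) = -52/15625 rad
Load 2 — uniform load w=9 kN/m over full span:
  θ_2 = -w(L³-6Lx²+4x³)/(24EI) = -9·(8³-6·8·(8/5)²+4·(8/5)³)/(24·10000) = -1188/78125 rad
Superposition: θ = Σ θ_i = -1448/78125 rad ≈ -0.018534 rad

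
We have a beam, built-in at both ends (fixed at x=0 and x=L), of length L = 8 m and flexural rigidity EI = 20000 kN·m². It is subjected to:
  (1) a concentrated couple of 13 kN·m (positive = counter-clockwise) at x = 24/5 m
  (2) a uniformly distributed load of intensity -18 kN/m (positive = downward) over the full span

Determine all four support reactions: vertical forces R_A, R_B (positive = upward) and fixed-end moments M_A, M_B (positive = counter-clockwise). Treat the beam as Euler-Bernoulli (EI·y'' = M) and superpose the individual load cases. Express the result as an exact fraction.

Load 1 — applied couple M₀=13 kN·m at a=24/5 m (b=L-a=16/5):
  R_A = 6M₀ab/L³ = 6·13·(24/5)·(16/5)/8³ = 117/50 kN
  M_A = M₀b(2a-b)/L² = 13·(16/5)·(2·(24/5)-(16/5))/8² = 104/25 kN·m
  R_B = -6M₀ab/L³ = -6·13·(24/5)·(16/5)/8³ = -117/50 kN
  M_B = M₀a(2b-a)/L² = 13·(24/5)·(2·(16/5)-(24/5))/8² = 39/25 kN·m
Load 2 — uniform load w=-18 kN/m over full span:
  R_A = wL/2 = (-18)·8/2 = -72 kN
  M_A = wL²/12 = (-18)·8²/12 = -96 kN·m
  R_B = wL/2 = (-18)·8/2 = -72 kN
  M_B = -wL²/12 = -(-18)·8²/12 = 96 kN·m
Superposition: R_A = -3483/50 kN, M_A = -2296/25 kN·m, R_B = -3717/50 kN, M_B = 2439/25 kN·m

R_A = -3483/50 kN, M_A = -2296/25 kN·m, R_B = -3717/50 kN, M_B = 2439/25 kN·m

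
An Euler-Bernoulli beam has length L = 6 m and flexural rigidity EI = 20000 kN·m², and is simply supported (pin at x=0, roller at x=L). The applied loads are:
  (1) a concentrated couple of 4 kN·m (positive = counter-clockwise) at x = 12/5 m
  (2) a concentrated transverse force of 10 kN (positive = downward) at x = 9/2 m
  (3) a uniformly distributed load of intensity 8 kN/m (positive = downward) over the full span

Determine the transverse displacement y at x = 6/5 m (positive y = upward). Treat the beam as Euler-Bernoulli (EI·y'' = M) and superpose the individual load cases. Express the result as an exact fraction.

Load 1 — applied couple M₀=4 kN·m at a=12/5 m (b=L-a=18/5):
  y_1 = (M₀x³/(6L)+C₁x)/EI  [x≤a] with C₁=M₀(3b²-L²)/(6L)=8/25 = (4·(6/5)³/(6·6)+(8/25)·(6/5))/20000 = 9/312500 m
Load 2 — point force P=10 kN at a=9/2 m (b=L-a=3/2):
  y_2 = -Pbx(L²-b²-x²)/(6LEI)  [x≤a] = -10·(3/2)·(6/5)·(6²-(3/2)²-(6/5)²)/(6·6·20000) = -3231/4000000 m
Load 3 — uniform load w=8 kN/m over full span:
  y_3 = -wx(L³-2Lx²+x³)/(24EI) = -8·(6/5)·(6³-2·6·(6/5)²+(6/5)³)/(24·20000) = -1566/390625 m
Superposition: y = Σ y_i = -478791/100000000 m ≈ -0.004788 m

y(6/5) = -478791/100000000 m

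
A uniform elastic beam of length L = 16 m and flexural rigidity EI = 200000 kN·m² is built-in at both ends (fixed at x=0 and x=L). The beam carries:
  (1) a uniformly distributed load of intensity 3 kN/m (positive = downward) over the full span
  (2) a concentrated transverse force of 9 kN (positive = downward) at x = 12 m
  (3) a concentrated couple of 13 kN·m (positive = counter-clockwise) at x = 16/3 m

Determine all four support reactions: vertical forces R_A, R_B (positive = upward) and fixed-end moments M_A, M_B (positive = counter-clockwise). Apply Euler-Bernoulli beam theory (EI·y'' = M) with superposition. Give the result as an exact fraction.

Load 1 — uniform load w=3 kN/m over full span:
  R_A = wL/2 = 3·16/2 = 24 kN
  M_A = wL²/12 = 3·16²/12 = 64 kN·m
  R_B = wL/2 = 3·16/2 = 24 kN
  M_B = -wL²/12 = -3·16²/12 = -64 kN·m
Load 2 — point force P=9 kN at a=12 m (b=L-a=4):
  R_A = Pb²(3a+b)/L³ = 9·4²·(3·12+4)/16³ = 45/32 kN
  M_A = Pab²/L² = 9·12·4²/16² = 27/4 kN·m
  R_B = Pa²(a+3b)/L³ = 9·12²·(12+3·4)/16³ = 243/32 kN
  M_B = -Pa²b/L² = -9·12²·4/16² = -81/4 kN·m
Load 3 — applied couple M₀=13 kN·m at a=16/3 m (b=L-a=32/3):
  R_A = 6M₀ab/L³ = 6·13·(16/3)·(32/3)/16³ = 13/12 kN
  M_A = M₀b(2a-b)/L² = 13·(32/3)·(2·(16/3)-(32/3))/16² = 0 kN·m
  R_B = -6M₀ab/L³ = -6·13·(16/3)·(32/3)/16³ = -13/12 kN
  M_B = M₀a(2b-a)/L² = 13·(16/3)·(2·(32/3)-(16/3))/16² = 13/3 kN·m
Superposition: R_A = 2543/96 kN, M_A = 283/4 kN·m, R_B = 2929/96 kN, M_B = -959/12 kN·m

R_A = 2543/96 kN, M_A = 283/4 kN·m, R_B = 2929/96 kN, M_B = -959/12 kN·m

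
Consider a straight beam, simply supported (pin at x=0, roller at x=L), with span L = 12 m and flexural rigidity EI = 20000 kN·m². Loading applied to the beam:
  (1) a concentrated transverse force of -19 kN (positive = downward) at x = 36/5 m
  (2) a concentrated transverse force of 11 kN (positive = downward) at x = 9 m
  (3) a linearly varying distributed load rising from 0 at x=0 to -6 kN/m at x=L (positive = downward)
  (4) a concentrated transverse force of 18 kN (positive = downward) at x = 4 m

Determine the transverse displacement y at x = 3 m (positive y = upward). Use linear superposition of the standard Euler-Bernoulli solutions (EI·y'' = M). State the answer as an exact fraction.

y(3) = 756021/40000000 m

Load 1 — point force P=-19 kN at a=36/5 m (b=L-a=24/5):
  y_1 = -Pbx(L²-b²-x²)/(6LEI)  [x≤a] = -(-19)·(24/5)·3·(12²-(24/5)²-3²)/(6·12·20000) = 53181/2500000 m
Load 2 — point force P=11 kN at a=9 m (b=L-a=3):
  y_2 = -Pbx(L²-b²-x²)/(6LEI)  [x≤a] = -11·3·3·(12²-3²-3²)/(6·12·20000) = -693/80000 m
Load 3 — triangular load w₀=-6 kN/m (0→w₀ over full span):
  y_3 = -w₀x(7L⁴-10L²x²+3x⁴)/(360LEI) = -(-6)·3·(7·12⁴-10·12²·3²+3·3⁴)/(360·12·20000) = 8829/320000 m
Load 4 — point force P=18 kN at a=4 m (b=L-a=8):
  y_4 = -Pbx(L²-b²-x²)/(6LEI)  [x≤a] = -18·8·3·(12²-8²-3²)/(6·12·20000) = -213/10000 m
Superposition: y = Σ y_i = 756021/40000000 m ≈ 0.018901 m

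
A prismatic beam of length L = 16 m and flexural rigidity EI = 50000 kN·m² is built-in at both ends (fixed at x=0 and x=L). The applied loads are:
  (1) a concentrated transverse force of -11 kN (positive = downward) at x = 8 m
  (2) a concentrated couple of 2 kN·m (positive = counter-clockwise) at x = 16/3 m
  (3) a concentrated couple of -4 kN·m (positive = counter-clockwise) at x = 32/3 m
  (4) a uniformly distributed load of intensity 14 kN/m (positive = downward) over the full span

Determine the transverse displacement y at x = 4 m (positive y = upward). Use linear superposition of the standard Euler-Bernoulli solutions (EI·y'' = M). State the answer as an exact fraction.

y(4) = -137/5625 m

Load 1 — point force P=-11 kN at a=8 m (b=L-a=8):
  y_1 = -Pb²x²(3aL-(3a+b)x)/(6L³EI)  [x≤a] = -(-11)·8²·4²·(3·8·16-(3·8+8)·4)/(6·16³·50000) = 22/9375 m
Load 2 — applied couple M₀=2 kN·m at a=16/3 m (b=L-a=32/3):
  y_2 = (R_Ax³/6 - M_Ax²/2)/EI  [x≤a] with R_A=1/6, M_A=0 = ((1/6)·4³/6 - 0·4²/2)/50000 = 1/28125 m
Load 3 — applied couple M₀=-4 kN·m at a=32/3 m (b=L-a=16/3):
  y_3 = (R_Ax³/6 - M_Ax²/2)/EI  [x≤a] with R_A=-1/3, M_A=-4/3 = ((-1/3)·4³/6 - (-4/3)·4²/2)/50000 = 4/28125 m
Load 4 — uniform load w=14 kN/m over full span:
  y_4 = -wx²(L-x)²/(24EI) = -14·4²·(16-4)²/(24·50000) = -84/3125 m
Superposition: y = Σ y_i = -137/5625 m ≈ -0.024356 m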